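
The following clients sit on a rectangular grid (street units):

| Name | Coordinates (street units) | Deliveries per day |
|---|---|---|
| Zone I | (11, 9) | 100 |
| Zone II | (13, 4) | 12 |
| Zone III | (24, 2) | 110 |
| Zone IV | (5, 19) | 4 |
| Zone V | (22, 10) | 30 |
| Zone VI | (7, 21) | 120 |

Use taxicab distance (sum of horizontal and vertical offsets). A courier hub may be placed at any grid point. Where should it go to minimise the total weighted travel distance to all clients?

Manhattan distance separates: Σwᵢ(|x−xᵢ|+|y−yᵢ|) = Σwᵢ|x−xᵢ| + Σwᵢ|y−yᵢ|, so x and y are optimised independently as 1-D weighted medians.
Total weight W = 376; half = 188.
x-coordinate, sorted with cumulative weight:
  x=5 (Zone IV, w=4) cum 4
  x=7 (Zone VI, w=120) cum 124
  x=11 (Zone I, w=100) cum 224  ← median
  x=13 (Zone II, w=12) cum 236
  x=22 (Zone V, w=30) cum 266
  x=24 (Zone III, w=110) cum 376
⇒ x* = 11
y-coordinate, sorted with cumulative weight:
  y=2 (Zone III, w=110) cum 110
  y=4 (Zone II, w=12) cum 122
  y=9 (Zone I, w=100) cum 222  ← median
  y=10 (Zone V, w=30) cum 252
  y=19 (Zone IV, w=4) cum 256
  y=21 (Zone VI, w=120) cum 376
⇒ y* = 9

(11, 9)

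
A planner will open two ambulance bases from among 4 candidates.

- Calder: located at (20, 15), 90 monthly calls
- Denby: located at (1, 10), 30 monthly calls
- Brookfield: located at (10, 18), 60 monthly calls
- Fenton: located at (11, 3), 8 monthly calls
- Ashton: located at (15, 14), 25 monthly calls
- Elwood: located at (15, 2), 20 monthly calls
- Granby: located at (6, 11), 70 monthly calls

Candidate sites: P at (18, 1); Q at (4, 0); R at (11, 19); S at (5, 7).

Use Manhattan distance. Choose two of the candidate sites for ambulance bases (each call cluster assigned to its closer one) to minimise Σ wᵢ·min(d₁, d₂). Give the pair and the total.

Evaluate every pair (each demand assigned to the nearer of the two):
  {R, S}: total = 2455
  {P, R}: total = 3147
  {Q, R}: total = 3155
  {P, S}: total = 3512
  {Q, S}: total = 4355
  {P, Q}: total = 4732
Best pair: {R, S} with total 2455.

{R, S}, total 2455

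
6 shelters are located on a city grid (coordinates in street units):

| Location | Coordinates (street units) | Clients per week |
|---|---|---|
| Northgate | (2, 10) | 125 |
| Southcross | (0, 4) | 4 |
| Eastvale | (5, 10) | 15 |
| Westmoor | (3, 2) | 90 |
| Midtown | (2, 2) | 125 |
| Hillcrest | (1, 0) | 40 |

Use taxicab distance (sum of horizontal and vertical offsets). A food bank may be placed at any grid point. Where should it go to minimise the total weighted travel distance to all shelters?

(2, 2)

Manhattan distance separates: Σwᵢ(|x−xᵢ|+|y−yᵢ|) = Σwᵢ|x−xᵢ| + Σwᵢ|y−yᵢ|, so x and y are optimised independently as 1-D weighted medians.
Total weight W = 399; half = 199.5.
x-coordinate, sorted with cumulative weight:
  x=0 (Southcross, w=4) cum 4
  x=1 (Hillcrest, w=40) cum 44
  x=2 (Northgate, w=125) cum 169
  x=2 (Midtown, w=125) cum 294  ← median
  x=3 (Westmoor, w=90) cum 384
  x=5 (Eastvale, w=15) cum 399
⇒ x* = 2
y-coordinate, sorted with cumulative weight:
  y=0 (Hillcrest, w=40) cum 40
  y=2 (Westmoor, w=90) cum 130
  y=2 (Midtown, w=125) cum 255  ← median
  y=4 (Southcross, w=4) cum 259
  y=10 (Northgate, w=125) cum 384
  y=10 (Eastvale, w=15) cum 399
⇒ y* = 2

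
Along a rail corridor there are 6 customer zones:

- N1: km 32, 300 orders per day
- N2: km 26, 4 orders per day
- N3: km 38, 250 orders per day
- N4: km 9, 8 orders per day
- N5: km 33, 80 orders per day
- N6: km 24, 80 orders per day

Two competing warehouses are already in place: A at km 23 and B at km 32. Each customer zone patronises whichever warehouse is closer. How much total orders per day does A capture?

The indifferent point is the midpoint (23+32)/2 = 27.5; customer zones left of it (closer to A at 23) go to A, those right go to B.
  N4 at 9 (w=8) → A
  N6 at 24 (w=80) → A
  N2 at 26 (w=4) → A
  N1 at 32 (w=300) → B
  N5 at 33 (w=80) → B
  N3 at 38 (w=250) → B
A captures 92; B captures 630.

92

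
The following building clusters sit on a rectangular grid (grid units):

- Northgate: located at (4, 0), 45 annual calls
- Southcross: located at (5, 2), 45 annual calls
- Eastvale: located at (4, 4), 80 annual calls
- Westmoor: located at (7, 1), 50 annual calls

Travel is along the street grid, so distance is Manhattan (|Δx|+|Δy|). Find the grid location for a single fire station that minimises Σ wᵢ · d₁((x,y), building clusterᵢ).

(4, 2)

Manhattan distance separates: Σwᵢ(|x−xᵢ|+|y−yᵢ|) = Σwᵢ|x−xᵢ| + Σwᵢ|y−yᵢ|, so x and y are optimised independently as 1-D weighted medians.
Total weight W = 220; half = 110.
x-coordinate, sorted with cumulative weight:
  x=4 (Northgate, w=45) cum 45
  x=4 (Eastvale, w=80) cum 125  ← median
  x=5 (Southcross, w=45) cum 170
  x=7 (Westmoor, w=50) cum 220
⇒ x* = 4
y-coordinate, sorted with cumulative weight:
  y=0 (Northgate, w=45) cum 45
  y=1 (Westmoor, w=50) cum 95
  y=2 (Southcross, w=45) cum 140  ← median
  y=4 (Eastvale, w=80) cum 220
⇒ y* = 2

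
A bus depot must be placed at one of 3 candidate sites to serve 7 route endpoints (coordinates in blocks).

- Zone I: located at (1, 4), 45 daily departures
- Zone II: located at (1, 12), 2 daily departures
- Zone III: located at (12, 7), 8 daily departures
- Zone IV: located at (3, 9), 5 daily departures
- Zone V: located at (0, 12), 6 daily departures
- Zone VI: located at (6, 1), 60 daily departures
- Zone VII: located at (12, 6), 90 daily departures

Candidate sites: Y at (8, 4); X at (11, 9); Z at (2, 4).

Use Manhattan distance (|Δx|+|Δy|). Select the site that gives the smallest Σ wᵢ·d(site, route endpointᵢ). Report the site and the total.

Total weighted distance at each candidate:
  Y (8, 4): total = 1387
  X (11, 9): total = 1989
  Z (2, 4): total = 1757
Minimum is at Y with total 1387 blocks.

Y, total 1387 blocks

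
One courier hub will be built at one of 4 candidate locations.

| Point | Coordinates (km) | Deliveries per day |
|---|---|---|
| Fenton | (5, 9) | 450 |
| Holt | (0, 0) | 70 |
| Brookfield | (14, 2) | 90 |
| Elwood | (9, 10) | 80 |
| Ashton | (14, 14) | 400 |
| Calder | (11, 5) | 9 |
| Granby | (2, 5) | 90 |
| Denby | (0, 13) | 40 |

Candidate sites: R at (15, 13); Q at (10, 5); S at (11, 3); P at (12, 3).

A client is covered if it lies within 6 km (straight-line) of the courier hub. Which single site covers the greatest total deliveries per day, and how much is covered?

R, covering 400

Coverage radius r = 6 km; a point is covered iff (Δx)²+(Δy)² ≤ 6² = 36.
  R (15, 13): covers {Ashton} → 400
  Q (10, 5): covers {Brookfield, Elwood, Calder} → 179
  S (11, 3): covers {Brookfield, Calder} → 99
  P (12, 3): covers {Brookfield, Calder} → 99
Maximum coverage at R: 400 deliveries per day.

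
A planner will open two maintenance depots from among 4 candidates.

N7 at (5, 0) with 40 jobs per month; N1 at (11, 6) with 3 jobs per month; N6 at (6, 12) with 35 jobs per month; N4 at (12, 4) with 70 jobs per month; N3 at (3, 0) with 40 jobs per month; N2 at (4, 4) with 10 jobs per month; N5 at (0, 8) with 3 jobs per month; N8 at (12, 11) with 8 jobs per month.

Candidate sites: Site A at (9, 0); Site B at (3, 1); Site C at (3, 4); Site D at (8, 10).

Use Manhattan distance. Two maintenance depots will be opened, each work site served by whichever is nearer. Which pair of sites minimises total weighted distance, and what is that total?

Evaluate every pair (each demand assigned to the nearer of the two):
  {Site B, Site D}: total = 1131
  {Site A, Site D}: total = 1211
  {Site C, Site D}: total = 1262
  {Site A, Site B}: total = 1346
  {Site A, Site C}: total = 1362
  {Site B, Site C}: total = 1364
Best pair: {Site B, Site D} with total 1131.

{Site B, Site D}, total 1131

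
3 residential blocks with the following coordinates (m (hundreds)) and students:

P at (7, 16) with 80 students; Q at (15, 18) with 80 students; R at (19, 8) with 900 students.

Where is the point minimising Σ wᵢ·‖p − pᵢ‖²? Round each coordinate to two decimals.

The minimiser of Σwᵢ‖p−pᵢ‖² is the weighted centroid p* = (Σwᵢpᵢ)/(Σwᵢ).
Σwᵢ = 1060.
Σwᵢxᵢ = 80·7 + 80·15 + 900·19 = 18860.
Σwᵢyᵢ = 80·16 + 80·18 + 900·8 = 9920.
x* = 18860/1060 = 17.79, y* = 9920/1060 = 9.36.

(17.79, 9.36)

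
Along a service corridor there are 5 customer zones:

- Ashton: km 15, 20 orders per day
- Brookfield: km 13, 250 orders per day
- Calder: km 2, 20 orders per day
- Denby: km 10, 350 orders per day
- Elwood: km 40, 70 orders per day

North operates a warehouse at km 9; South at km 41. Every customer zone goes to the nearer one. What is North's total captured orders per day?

The indifferent point is the midpoint (9+41)/2 = 25; customer zones left of it (closer to North at 9) go to North, those right go to South.
  Calder at 2 (w=20) → North
  Denby at 10 (w=350) → North
  Brookfield at 13 (w=250) → North
  Ashton at 15 (w=20) → North
  Elwood at 40 (w=70) → South
North captures 640; South captures 70.

640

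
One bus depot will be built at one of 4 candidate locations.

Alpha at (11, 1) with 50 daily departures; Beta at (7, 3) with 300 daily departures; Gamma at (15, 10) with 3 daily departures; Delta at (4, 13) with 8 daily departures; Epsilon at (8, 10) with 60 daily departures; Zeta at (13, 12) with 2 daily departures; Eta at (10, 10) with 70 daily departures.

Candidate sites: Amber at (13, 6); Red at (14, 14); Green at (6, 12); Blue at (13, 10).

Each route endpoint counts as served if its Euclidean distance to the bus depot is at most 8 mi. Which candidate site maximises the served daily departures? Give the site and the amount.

Amber, covering 485

Coverage radius r = 8 mi; a point is covered iff (Δx)²+(Δy)² ≤ 8² = 64.
  Amber (13, 6): covers {Alpha, Beta, Gamma, Epsilon, Zeta, Eta} → 485
  Red (14, 14): covers {Gamma, Epsilon, Zeta, Eta} → 135
  Green (6, 12): covers {Delta, Epsilon, Zeta, Eta} → 140
  Blue (13, 10): covers {Gamma, Epsilon, Zeta, Eta} → 135
Maximum coverage at Amber: 485 daily departures.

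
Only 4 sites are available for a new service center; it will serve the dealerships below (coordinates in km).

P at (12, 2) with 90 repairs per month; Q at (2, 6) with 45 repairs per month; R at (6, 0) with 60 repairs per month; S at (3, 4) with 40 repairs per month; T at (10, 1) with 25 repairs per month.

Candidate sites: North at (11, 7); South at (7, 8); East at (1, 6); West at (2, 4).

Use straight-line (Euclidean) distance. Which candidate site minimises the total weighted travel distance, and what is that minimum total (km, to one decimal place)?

Total weighted distance at each candidate:
  North (11, 7): total = 1876.4
  South (7, 8): total = 1845.7
  East (1, 6): total = 1937.6
  West (2, 4): total = 1600.8
Minimum is at West with total 1600.8 km.

West, total 1600.8 km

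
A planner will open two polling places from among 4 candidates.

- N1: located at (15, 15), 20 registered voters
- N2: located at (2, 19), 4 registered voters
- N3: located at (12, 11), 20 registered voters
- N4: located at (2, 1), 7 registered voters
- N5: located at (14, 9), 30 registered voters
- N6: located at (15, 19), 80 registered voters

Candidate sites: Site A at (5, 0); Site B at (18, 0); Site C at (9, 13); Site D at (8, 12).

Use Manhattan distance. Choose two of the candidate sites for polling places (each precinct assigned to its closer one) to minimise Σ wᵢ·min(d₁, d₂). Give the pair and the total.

Evaluate every pair (each demand assigned to the nearer of the two):
  {Site A, Site C}: total = 1570
  {Site B, Site C}: total = 1661
  {Site C, Site D}: total = 1661
  {Site A, Site D}: total = 1770
  {Site B, Site D}: total = 1861
  {Site A, Site B}: total = 2966
Best pair: {Site A, Site C} with total 1570.

{Site A, Site C}, total 1570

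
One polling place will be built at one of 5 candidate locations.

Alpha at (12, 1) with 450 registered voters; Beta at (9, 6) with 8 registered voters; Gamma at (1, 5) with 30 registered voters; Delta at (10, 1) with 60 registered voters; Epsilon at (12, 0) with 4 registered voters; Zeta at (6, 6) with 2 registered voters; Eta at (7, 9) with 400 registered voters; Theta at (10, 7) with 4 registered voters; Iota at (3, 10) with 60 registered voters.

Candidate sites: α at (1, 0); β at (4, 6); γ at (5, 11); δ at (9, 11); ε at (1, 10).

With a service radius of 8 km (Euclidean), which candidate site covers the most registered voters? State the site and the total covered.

β, covering 564

Coverage radius r = 8 km; a point is covered iff (Δx)²+(Δy)² ≤ 8² = 64.
  α (1, 0): covers {Gamma, Zeta} → 32
  β (4, 6): covers {Beta, Gamma, Delta, Zeta, Eta, Theta, Iota} → 564
  γ (5, 11): covers {Beta, Gamma, Zeta, Eta, Theta, Iota} → 504
  δ (9, 11): covers {Beta, Zeta, Eta, Theta, Iota} → 474
  ε (1, 10): covers {Gamma, Zeta, Eta, Iota} → 492
Maximum coverage at β: 564 registered voters.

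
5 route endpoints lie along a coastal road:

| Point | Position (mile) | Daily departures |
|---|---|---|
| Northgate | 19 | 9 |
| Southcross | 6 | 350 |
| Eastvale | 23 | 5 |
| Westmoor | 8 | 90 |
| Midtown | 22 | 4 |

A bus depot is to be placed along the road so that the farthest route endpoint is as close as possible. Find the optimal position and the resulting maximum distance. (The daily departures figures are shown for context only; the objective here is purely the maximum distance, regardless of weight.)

The 1-center on a line is the midpoint of the two extreme points: leftmost at 6, rightmost at 23.
Optimal location = (6 + 23)/2 = 14.5; maximum distance = (23 − 6)/2 = 8.5.

location 14.5, max distance 8.5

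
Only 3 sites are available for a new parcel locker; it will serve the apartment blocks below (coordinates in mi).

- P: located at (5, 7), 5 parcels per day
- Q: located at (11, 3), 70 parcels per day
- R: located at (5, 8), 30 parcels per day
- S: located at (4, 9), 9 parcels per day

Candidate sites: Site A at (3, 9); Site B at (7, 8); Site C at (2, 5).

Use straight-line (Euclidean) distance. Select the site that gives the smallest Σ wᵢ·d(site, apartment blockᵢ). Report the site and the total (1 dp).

Site B, total 547.9 mi

Total weighted distance at each candidate:
  Site A (3, 9): total = 790.2
  Site B (7, 8): total = 547.9
  Site C (2, 5): total = 830.9
Minimum is at Site B with total 547.9 mi.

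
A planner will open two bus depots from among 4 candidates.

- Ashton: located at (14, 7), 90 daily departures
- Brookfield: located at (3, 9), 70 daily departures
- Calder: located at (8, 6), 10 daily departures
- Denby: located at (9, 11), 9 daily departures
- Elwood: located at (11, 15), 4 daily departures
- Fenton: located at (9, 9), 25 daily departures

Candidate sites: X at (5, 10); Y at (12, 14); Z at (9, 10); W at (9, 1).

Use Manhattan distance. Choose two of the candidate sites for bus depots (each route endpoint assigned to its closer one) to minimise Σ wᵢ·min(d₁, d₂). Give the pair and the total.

{X, Z}, total 1042

Evaluate every pair (each demand assigned to the nearer of the two):
  {X, Z}: total = 1042
  {X, Y}: total = 1268
  {Y, Z}: total = 1302
  {Z, W}: total = 1322
  {X, W}: total = 1474
  {Y, W}: total = 2112
Best pair: {X, Z} with total 1042.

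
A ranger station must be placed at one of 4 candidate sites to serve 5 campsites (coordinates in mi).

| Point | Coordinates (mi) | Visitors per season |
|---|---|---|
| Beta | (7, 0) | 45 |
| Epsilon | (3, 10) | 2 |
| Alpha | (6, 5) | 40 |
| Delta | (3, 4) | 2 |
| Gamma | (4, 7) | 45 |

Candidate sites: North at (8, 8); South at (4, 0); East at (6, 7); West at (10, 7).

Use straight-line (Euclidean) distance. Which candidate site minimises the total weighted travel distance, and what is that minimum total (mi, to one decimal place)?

East, total 505.2 mi

Total weighted distance at each candidate:
  North (8, 8): total = 716.1
  South (4, 0): total = 693.8
  East (6, 7): total = 505.2
  West (10, 7): total = 822.1
Minimum is at East with total 505.2 mi.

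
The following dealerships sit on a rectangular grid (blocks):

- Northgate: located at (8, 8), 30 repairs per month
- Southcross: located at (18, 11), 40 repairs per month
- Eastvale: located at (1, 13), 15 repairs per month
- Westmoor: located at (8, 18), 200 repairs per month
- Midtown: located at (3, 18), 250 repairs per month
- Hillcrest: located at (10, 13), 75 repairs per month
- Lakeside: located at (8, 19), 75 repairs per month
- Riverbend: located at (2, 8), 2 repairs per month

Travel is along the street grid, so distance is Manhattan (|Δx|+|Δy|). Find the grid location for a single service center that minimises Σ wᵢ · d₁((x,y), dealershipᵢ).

(8, 18)

Manhattan distance separates: Σwᵢ(|x−xᵢ|+|y−yᵢ|) = Σwᵢ|x−xᵢ| + Σwᵢ|y−yᵢ|, so x and y are optimised independently as 1-D weighted medians.
Total weight W = 687; half = 343.5.
x-coordinate, sorted with cumulative weight:
  x=1 (Eastvale, w=15) cum 15
  x=2 (Riverbend, w=2) cum 17
  x=3 (Midtown, w=250) cum 267
  x=8 (Northgate, w=30) cum 297
  x=8 (Westmoor, w=200) cum 497  ← median
  x=8 (Lakeside, w=75) cum 572
  x=10 (Hillcrest, w=75) cum 647
  x=18 (Southcross, w=40) cum 687
⇒ x* = 8
y-coordinate, sorted with cumulative weight:
  y=8 (Northgate, w=30) cum 30
  y=8 (Riverbend, w=2) cum 32
  y=11 (Southcross, w=40) cum 72
  y=13 (Eastvale, w=15) cum 87
  y=13 (Hillcrest, w=75) cum 162
  y=18 (Westmoor, w=200) cum 362  ← median
  y=18 (Midtown, w=250) cum 612
  y=19 (Lakeside, w=75) cum 687
⇒ y* = 18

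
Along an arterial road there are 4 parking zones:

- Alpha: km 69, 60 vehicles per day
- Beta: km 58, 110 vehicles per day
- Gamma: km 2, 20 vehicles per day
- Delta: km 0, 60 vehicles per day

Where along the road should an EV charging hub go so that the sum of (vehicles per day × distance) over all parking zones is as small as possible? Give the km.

For a sum of weighted absolute distances on a line, the optimum is the weighted median (not the mean). Total weight W = 250; half-weight = 125.
Sort by position and accumulate weight:
  km 0 (Delta, w=60) → cum 60
  km 2 (Gamma, w=20) → cum 80
  km 58 (Beta, w=110) → cum 190  ≥ 125 → median here
  km 69 (Alpha, w=60) → cum 250
Optimal location: km 58.

x = 58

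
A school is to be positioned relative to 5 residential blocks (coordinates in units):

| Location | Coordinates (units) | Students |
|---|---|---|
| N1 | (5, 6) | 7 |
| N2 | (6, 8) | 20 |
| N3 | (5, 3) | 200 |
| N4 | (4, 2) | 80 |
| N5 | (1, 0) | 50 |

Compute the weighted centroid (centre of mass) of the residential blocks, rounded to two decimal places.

The minimiser of Σwᵢ‖p−pᵢ‖² is the weighted centroid p* = (Σwᵢpᵢ)/(Σwᵢ).
Σwᵢ = 357.
Σwᵢxᵢ = 7·5 + 20·6 + 200·5 + 80·4 + 50·1 = 1525.
Σwᵢyᵢ = 7·6 + 20·8 + 200·3 + 80·2 + 50·0 = 962.
x* = 1525/357 = 4.27, y* = 962/357 = 2.69.

(4.27, 2.69)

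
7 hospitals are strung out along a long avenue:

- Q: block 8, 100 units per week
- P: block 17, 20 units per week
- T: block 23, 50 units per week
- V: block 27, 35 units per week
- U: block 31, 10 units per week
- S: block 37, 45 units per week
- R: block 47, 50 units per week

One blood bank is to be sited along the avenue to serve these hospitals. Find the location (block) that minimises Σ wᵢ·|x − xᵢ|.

x = 23

For a sum of weighted absolute distances on a line, the optimum is the weighted median (not the mean). Total weight W = 310; half-weight = 155.
Sort by position and accumulate weight:
  block 8 (Q, w=100) → cum 100
  block 17 (P, w=20) → cum 120
  block 23 (T, w=50) → cum 170  ≥ 155 → median here
  block 27 (V, w=35) → cum 205
  block 31 (U, w=10) → cum 215
  block 37 (S, w=45) → cum 260
  block 47 (R, w=50) → cum 310
Optimal location: block 23.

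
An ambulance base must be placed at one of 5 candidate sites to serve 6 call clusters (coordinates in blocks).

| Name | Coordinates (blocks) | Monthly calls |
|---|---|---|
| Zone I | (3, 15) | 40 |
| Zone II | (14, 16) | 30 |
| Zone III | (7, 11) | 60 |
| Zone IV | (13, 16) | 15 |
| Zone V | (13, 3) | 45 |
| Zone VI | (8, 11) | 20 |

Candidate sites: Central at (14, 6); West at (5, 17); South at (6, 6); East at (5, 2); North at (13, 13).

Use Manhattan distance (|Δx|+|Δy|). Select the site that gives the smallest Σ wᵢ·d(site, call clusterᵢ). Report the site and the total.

Total weighted distance at each candidate:
  Central (14, 6): total = 2385
  West (5, 17): total = 2245
  South (6, 6): total = 2225
  East (5, 2): total = 2925
  North (13, 13): total = 1715
Minimum is at North with total 1715 blocks.

North, total 1715 blocks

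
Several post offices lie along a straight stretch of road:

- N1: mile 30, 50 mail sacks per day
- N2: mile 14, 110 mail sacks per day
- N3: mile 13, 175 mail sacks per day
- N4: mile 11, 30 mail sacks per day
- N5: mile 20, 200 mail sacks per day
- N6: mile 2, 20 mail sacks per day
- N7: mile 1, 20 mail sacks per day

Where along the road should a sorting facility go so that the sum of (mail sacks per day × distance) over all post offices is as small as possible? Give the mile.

For a sum of weighted absolute distances on a line, the optimum is the weighted median (not the mean). Total weight W = 605; half-weight = 302.5.
Sort by position and accumulate weight:
  mile 1 (N7, w=20) → cum 20
  mile 2 (N6, w=20) → cum 40
  mile 11 (N4, w=30) → cum 70
  mile 13 (N3, w=175) → cum 245
  mile 14 (N2, w=110) → cum 355  ≥ 302.5 → median here
  mile 20 (N5, w=200) → cum 555
  mile 30 (N1, w=50) → cum 605
Optimal location: mile 14.

x = 14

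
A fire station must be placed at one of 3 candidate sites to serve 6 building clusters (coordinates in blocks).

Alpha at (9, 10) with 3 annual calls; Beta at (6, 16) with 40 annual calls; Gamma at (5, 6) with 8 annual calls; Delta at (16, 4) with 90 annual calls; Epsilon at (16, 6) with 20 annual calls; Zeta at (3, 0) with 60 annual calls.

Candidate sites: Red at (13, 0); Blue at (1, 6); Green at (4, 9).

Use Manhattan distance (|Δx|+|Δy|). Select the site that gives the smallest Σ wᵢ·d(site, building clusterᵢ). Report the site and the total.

Red, total 2484 blocks

Total weighted distance at each candidate:
  Red (13, 0): total = 2484
  Blue (1, 6): total = 2978
  Green (4, 9): total = 2840
Minimum is at Red with total 2484 blocks.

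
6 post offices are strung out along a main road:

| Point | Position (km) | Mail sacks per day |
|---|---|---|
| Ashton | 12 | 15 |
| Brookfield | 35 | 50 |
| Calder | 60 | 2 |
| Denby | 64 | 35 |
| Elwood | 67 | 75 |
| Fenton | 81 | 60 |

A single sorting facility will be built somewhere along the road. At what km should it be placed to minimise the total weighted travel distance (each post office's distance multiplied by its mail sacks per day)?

For a sum of weighted absolute distances on a line, the optimum is the weighted median (not the mean). Total weight W = 237; half-weight = 118.5.
Sort by position and accumulate weight:
  km 12 (Ashton, w=15) → cum 15
  km 35 (Brookfield, w=50) → cum 65
  km 60 (Calder, w=2) → cum 67
  km 64 (Denby, w=35) → cum 102
  km 67 (Elwood, w=75) → cum 177  ≥ 118.5 → median here
  km 81 (Fenton, w=60) → cum 237
Optimal location: km 67.

x = 67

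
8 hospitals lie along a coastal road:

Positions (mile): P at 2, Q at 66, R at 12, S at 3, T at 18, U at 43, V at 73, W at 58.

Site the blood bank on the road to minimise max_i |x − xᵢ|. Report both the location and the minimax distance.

location 37.5, max distance 35.5

The 1-center on a line is the midpoint of the two extreme points: leftmost at 2, rightmost at 73.
Optimal location = (2 + 73)/2 = 37.5; maximum distance = (73 − 2)/2 = 35.5.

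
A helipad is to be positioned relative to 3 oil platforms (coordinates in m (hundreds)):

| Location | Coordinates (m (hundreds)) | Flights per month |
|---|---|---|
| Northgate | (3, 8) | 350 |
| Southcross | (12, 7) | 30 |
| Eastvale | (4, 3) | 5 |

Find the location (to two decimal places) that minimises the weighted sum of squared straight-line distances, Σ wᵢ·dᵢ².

(3.71, 7.86)

The minimiser of Σwᵢ‖p−pᵢ‖² is the weighted centroid p* = (Σwᵢpᵢ)/(Σwᵢ).
Σwᵢ = 385.
Σwᵢxᵢ = 350·3 + 30·12 + 5·4 = 1430.
Σwᵢyᵢ = 350·8 + 30·7 + 5·3 = 3025.
x* = 1430/385 = 3.71, y* = 3025/385 = 7.86.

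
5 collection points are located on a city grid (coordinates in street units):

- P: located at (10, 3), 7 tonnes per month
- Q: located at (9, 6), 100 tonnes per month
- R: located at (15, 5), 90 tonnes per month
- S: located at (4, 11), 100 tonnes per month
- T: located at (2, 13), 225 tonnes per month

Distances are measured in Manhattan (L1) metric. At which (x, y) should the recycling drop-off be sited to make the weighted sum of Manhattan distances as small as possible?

Manhattan distance separates: Σwᵢ(|x−xᵢ|+|y−yᵢ|) = Σwᵢ|x−xᵢ| + Σwᵢ|y−yᵢ|, so x and y are optimised independently as 1-D weighted medians.
Total weight W = 522; half = 261.
x-coordinate, sorted with cumulative weight:
  x=2 (T, w=225) cum 225
  x=4 (S, w=100) cum 325  ← median
  x=9 (Q, w=100) cum 425
  x=10 (P, w=7) cum 432
  x=15 (R, w=90) cum 522
⇒ x* = 4
y-coordinate, sorted with cumulative weight:
  y=3 (P, w=7) cum 7
  y=5 (R, w=90) cum 97
  y=6 (Q, w=100) cum 197
  y=11 (S, w=100) cum 297  ← median
  y=13 (T, w=225) cum 522
⇒ y* = 11

(4, 11)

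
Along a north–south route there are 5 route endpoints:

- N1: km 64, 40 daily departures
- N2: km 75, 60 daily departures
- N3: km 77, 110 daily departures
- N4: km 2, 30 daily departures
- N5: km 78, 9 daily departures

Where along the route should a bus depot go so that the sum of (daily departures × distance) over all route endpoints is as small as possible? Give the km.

For a sum of weighted absolute distances on a line, the optimum is the weighted median (not the mean). Total weight W = 249; half-weight = 124.5.
Sort by position and accumulate weight:
  km 2 (N4, w=30) → cum 30
  km 64 (N1, w=40) → cum 70
  km 75 (N2, w=60) → cum 130  ≥ 124.5 → median here
  km 77 (N3, w=110) → cum 240
  km 78 (N5, w=9) → cum 249
Optimal location: km 75.

x = 75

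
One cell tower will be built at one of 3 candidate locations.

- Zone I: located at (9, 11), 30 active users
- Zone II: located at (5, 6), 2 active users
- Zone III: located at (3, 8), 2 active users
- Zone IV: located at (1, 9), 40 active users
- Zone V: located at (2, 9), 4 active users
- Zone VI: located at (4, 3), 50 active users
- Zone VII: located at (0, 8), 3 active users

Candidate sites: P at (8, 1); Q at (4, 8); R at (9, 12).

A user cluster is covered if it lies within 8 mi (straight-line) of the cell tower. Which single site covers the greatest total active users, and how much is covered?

Q, covering 131

Coverage radius r = 8 mi; a point is covered iff (Δx)²+(Δy)² ≤ 8² = 64.
  P (8, 1): covers {Zone II, Zone VI} → 52
  Q (4, 8): covers {Zone I, Zone II, Zone III, Zone IV, Zone V, Zone VI, Zone VII} → 131
  R (9, 12): covers {Zone I, Zone II, Zone III, Zone V} → 38
Maximum coverage at Q: 131 active users.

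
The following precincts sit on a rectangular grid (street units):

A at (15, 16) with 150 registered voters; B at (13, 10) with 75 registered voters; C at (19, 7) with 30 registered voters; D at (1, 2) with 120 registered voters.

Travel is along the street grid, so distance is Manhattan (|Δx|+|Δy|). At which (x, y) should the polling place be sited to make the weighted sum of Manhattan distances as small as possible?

(13, 10)

Manhattan distance separates: Σwᵢ(|x−xᵢ|+|y−yᵢ|) = Σwᵢ|x−xᵢ| + Σwᵢ|y−yᵢ|, so x and y are optimised independently as 1-D weighted medians.
Total weight W = 375; half = 187.5.
x-coordinate, sorted with cumulative weight:
  x=1 (D, w=120) cum 120
  x=13 (B, w=75) cum 195  ← median
  x=15 (A, w=150) cum 345
  x=19 (C, w=30) cum 375
⇒ x* = 13
y-coordinate, sorted with cumulative weight:
  y=2 (D, w=120) cum 120
  y=7 (C, w=30) cum 150
  y=10 (B, w=75) cum 225  ← median
  y=16 (A, w=150) cum 375
⇒ y* = 10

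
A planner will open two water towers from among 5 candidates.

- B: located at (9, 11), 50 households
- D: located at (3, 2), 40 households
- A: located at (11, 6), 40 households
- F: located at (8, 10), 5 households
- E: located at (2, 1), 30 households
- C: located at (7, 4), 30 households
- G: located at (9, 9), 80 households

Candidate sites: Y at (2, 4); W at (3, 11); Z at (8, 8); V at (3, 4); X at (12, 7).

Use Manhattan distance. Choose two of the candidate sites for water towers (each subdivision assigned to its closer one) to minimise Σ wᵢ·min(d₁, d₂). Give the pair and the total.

Evaluate every pair (each demand assigned to the nearer of the two):
  {Z, V}: total = 890
  {Y, Z}: total = 930
  {V, X}: total = 1185
  {Y, X}: total = 1225
  {W, Z}: total = 1410
  {Z, X}: total = 1430
  {W, V}: total = 1690
  {W, X}: total = 1740
  {Y, W}: total = 1770
  {Y, V}: total = 2275
Best pair: {Z, V} with total 890.

{Z, V}, total 890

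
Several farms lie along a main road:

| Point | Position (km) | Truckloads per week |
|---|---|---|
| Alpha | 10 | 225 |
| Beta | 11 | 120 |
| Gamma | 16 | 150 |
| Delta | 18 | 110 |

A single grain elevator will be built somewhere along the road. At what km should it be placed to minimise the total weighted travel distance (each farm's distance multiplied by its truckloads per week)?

For a sum of weighted absolute distances on a line, the optimum is the weighted median (not the mean). Total weight W = 605; half-weight = 302.5.
Sort by position and accumulate weight:
  km 10 (Alpha, w=225) → cum 225
  km 11 (Beta, w=120) → cum 345  ≥ 302.5 → median here
  km 16 (Gamma, w=150) → cum 495
  km 18 (Delta, w=110) → cum 605
Optimal location: km 11.

x = 11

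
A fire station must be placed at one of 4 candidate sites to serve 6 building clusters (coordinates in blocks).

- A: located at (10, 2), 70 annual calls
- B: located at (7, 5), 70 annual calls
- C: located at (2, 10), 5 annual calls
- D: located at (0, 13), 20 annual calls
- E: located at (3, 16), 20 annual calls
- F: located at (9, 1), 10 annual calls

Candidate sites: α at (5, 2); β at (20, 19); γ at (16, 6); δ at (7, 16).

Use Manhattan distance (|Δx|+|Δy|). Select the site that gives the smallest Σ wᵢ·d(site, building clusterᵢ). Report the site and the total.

α, total 1445 blocks

Total weighted distance at each candidate:
  α (5, 2): total = 1445
  β (20, 19): total = 5125
  γ (16, 6): total = 2530
  δ (7, 16): total = 2465
Minimum is at α with total 1445 blocks.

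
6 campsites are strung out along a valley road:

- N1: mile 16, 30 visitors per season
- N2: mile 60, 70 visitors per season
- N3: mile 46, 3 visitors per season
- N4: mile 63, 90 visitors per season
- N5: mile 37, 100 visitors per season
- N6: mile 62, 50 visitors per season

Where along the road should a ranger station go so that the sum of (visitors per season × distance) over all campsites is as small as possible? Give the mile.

x = 60

For a sum of weighted absolute distances on a line, the optimum is the weighted median (not the mean). Total weight W = 343; half-weight = 171.5.
Sort by position and accumulate weight:
  mile 16 (N1, w=30) → cum 30
  mile 37 (N5, w=100) → cum 130
  mile 46 (N3, w=3) → cum 133
  mile 60 (N2, w=70) → cum 203  ≥ 171.5 → median here
  mile 62 (N6, w=50) → cum 253
  mile 63 (N4, w=90) → cum 343
Optimal location: mile 60.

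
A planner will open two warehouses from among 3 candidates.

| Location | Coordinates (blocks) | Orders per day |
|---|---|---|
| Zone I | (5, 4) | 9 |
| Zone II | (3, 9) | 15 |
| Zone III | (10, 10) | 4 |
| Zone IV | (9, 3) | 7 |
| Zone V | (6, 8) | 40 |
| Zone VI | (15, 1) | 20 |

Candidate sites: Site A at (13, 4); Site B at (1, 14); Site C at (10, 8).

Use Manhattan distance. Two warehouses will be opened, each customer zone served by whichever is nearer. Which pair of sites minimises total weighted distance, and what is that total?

Evaluate every pair (each demand assigned to the nearer of the two):
  {Site A, Site C}: total = 495
  {Site B, Site C}: total = 636
  {Site A, Site B}: total = 788
Best pair: {Site A, Site C} with total 495.

{Site A, Site C}, total 495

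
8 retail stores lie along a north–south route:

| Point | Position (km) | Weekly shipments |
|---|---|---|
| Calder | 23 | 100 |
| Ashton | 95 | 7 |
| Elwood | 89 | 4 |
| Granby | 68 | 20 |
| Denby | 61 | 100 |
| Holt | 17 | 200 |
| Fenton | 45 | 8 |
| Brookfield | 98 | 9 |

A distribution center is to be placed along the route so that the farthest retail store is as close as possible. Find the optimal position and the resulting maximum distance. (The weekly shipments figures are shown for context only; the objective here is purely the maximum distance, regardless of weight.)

The 1-center on a line is the midpoint of the two extreme points: leftmost at 17, rightmost at 98.
Optimal location = (17 + 98)/2 = 57.5; maximum distance = (98 − 17)/2 = 40.5.

location 57.5, max distance 40.5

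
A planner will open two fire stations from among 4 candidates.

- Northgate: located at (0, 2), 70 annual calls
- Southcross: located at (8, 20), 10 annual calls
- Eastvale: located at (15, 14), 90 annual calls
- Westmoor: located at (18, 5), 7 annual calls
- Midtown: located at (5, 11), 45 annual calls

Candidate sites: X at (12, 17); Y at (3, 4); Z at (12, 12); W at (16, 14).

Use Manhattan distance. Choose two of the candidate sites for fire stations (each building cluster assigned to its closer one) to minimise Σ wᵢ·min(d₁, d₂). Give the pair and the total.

{Y, W}, total 1062

Evaluate every pair (each demand assigned to the nearer of the two):
  {Y, W}: total = 1062
  {Y, Z}: total = 1371
  {X, Y}: total = 1477
  {Z, W}: total = 2187
  {X, Z}: total = 2511
  {X, W}: total = 2712
Best pair: {Y, W} with total 1062.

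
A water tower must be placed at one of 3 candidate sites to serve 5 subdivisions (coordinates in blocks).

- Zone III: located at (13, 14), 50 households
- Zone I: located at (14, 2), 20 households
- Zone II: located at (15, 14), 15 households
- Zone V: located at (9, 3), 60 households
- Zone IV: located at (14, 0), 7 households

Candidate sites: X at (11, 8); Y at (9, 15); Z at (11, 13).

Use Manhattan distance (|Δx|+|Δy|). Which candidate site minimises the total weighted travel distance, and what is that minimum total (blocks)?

X, total 1227 blocks

Total weighted distance at each candidate:
  X (11, 8): total = 1227
  Y (9, 15): total = 1575
  Z (11, 13): total = 1337
Minimum is at X with total 1227 blocks.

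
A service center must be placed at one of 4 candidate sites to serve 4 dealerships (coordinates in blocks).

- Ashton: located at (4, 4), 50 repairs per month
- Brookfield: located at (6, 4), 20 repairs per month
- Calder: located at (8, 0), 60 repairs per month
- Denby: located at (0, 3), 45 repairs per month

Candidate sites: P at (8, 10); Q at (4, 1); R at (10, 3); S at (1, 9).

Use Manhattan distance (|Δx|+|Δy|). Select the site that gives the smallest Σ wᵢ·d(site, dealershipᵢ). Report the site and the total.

Total weighted distance at each candidate:
  P (8, 10): total = 1935
  Q (4, 1): total = 820
  R (10, 3): total = 1200
  S (1, 9): total = 1875
Minimum is at Q with total 820 blocks.

Q, total 820 blocks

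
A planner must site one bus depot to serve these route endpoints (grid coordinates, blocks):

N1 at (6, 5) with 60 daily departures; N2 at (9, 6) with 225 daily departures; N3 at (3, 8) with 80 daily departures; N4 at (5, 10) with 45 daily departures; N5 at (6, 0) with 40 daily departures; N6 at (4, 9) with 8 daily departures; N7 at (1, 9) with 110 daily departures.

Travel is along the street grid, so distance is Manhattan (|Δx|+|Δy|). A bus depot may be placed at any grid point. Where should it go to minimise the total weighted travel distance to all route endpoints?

(6, 6)

Manhattan distance separates: Σwᵢ(|x−xᵢ|+|y−yᵢ|) = Σwᵢ|x−xᵢ| + Σwᵢ|y−yᵢ|, so x and y are optimised independently as 1-D weighted medians.
Total weight W = 568; half = 284.
x-coordinate, sorted with cumulative weight:
  x=1 (N7, w=110) cum 110
  x=3 (N3, w=80) cum 190
  x=4 (N6, w=8) cum 198
  x=5 (N4, w=45) cum 243
  x=6 (N1, w=60) cum 303  ← median
  x=6 (N5, w=40) cum 343
  x=9 (N2, w=225) cum 568
⇒ x* = 6
y-coordinate, sorted with cumulative weight:
  y=0 (N5, w=40) cum 40
  y=5 (N1, w=60) cum 100
  y=6 (N2, w=225) cum 325  ← median
  y=8 (N3, w=80) cum 405
  y=9 (N6, w=8) cum 413
  y=9 (N7, w=110) cum 523
  y=10 (N4, w=45) cum 568
⇒ y* = 6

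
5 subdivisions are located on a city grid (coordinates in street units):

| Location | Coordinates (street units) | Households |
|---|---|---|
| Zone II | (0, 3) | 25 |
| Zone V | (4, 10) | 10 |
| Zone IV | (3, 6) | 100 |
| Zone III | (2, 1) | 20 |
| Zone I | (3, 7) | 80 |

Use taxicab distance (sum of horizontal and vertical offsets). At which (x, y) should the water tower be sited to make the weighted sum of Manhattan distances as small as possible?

(3, 6)

Manhattan distance separates: Σwᵢ(|x−xᵢ|+|y−yᵢ|) = Σwᵢ|x−xᵢ| + Σwᵢ|y−yᵢ|, so x and y are optimised independently as 1-D weighted medians.
Total weight W = 235; half = 117.5.
x-coordinate, sorted with cumulative weight:
  x=0 (Zone II, w=25) cum 25
  x=2 (Zone III, w=20) cum 45
  x=3 (Zone IV, w=100) cum 145  ← median
  x=3 (Zone I, w=80) cum 225
  x=4 (Zone V, w=10) cum 235
⇒ x* = 3
y-coordinate, sorted with cumulative weight:
  y=1 (Zone III, w=20) cum 20
  y=3 (Zone II, w=25) cum 45
  y=6 (Zone IV, w=100) cum 145  ← median
  y=7 (Zone I, w=80) cum 225
  y=10 (Zone V, w=10) cum 235
⇒ y* = 6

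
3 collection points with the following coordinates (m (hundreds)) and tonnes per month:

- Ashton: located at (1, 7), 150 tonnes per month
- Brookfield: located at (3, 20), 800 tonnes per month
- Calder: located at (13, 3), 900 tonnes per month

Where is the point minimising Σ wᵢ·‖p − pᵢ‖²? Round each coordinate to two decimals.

(7.70, 10.68)

The minimiser of Σwᵢ‖p−pᵢ‖² is the weighted centroid p* = (Σwᵢpᵢ)/(Σwᵢ).
Σwᵢ = 1850.
Σwᵢxᵢ = 150·1 + 800·3 + 900·13 = 14250.
Σwᵢyᵢ = 150·7 + 800·20 + 900·3 = 19750.
x* = 14250/1850 = 7.70, y* = 19750/1850 = 10.68.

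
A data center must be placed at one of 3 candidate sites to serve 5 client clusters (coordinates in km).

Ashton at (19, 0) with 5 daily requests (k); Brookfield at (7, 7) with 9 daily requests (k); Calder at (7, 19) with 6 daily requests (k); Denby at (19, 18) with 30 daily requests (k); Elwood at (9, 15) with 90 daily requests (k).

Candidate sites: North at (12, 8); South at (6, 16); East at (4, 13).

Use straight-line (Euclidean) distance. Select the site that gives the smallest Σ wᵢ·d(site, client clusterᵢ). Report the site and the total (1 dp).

South, total 882.7 km

Total weighted distance at each candidate:
  North (12, 8): total = 1223.2
  South (6, 16): total = 882.7
  East (4, 13): total = 1158.9
Minimum is at South with total 882.7 km.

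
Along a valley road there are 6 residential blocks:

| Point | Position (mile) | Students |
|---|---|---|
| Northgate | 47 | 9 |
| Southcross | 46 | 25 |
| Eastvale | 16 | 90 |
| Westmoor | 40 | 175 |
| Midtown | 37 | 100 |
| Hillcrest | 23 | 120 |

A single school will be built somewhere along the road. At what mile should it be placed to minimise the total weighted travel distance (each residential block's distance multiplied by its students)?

For a sum of weighted absolute distances on a line, the optimum is the weighted median (not the mean). Total weight W = 519; half-weight = 259.5.
Sort by position and accumulate weight:
  mile 16 (Eastvale, w=90) → cum 90
  mile 23 (Hillcrest, w=120) → cum 210
  mile 37 (Midtown, w=100) → cum 310  ≥ 259.5 → median here
  mile 40 (Westmoor, w=175) → cum 485
  mile 46 (Southcross, w=25) → cum 510
  mile 47 (Northgate, w=9) → cum 519
Optimal location: mile 37.

x = 37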